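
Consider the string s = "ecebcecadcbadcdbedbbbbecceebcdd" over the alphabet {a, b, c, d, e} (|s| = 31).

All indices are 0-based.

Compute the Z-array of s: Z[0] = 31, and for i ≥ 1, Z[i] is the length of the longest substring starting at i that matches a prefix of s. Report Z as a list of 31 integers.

Z[0]=31
i=1: outside box; Z[1]=0
i=2: outside box; Z[2]=1 scan→box=[2,3)
i=3: outside box; Z[3]=0
i=4: outside box; Z[4]=0
i=5: outside box; Z[5]=2 scan→box=[5,7)
i=6: min(r-i=1, Z[1]=0)=0; Z[6]=0
i=7: outside box; Z[7]=0
i=8: outside box; Z[8]=0
i=9: outside box; Z[9]=0
i=10: outside box; Z[10]=0
i=11: outside box; Z[11]=0
i=12: outside box; Z[12]=0
i=13: outside box; Z[13]=0
i=14: outside box; Z[14]=0
i=15: outside box; Z[15]=0
i=16: outside box; Z[16]=1 scan→box=[16,17)
i=17: outside box; Z[17]=0
i=18: outside box; Z[18]=0
i=19: outside box; Z[19]=0
i=20: outside box; Z[20]=0
i=21: outside box; Z[21]=0
i=22: outside box; Z[22]=2 scan→box=[22,24)
i=23: min(r-i=1, Z[1]=0)=0; Z[23]=0
i=24: outside box; Z[24]=0
i=25: outside box; Z[25]=1 scan→box=[25,26)
i=26: outside box; Z[26]=1 scan→box=[26,27)
i=27: outside box; Z[27]=0
i=28: outside box; Z[28]=0
i=29: outside box; Z[29]=0
i=30: outside box; Z[30]=0

[31, 0, 1, 0, 0, 2, 0, 0, 0, 0, 0, 0, 0, 0, 0, 0, 1, 0, 0, 0, 0, 0, 2, 0, 0, 1, 1, 0, 0, 0, 0]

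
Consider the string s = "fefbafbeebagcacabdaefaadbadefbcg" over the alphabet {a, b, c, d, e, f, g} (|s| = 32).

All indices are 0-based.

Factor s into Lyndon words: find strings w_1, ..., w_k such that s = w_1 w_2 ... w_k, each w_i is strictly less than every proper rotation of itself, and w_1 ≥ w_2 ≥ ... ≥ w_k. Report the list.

["f", "ef", "b", "afbeebagc", "ac", "abdaef", "aadbadefbcg"]

emit factor 1: 'f' (i=0, period=1)
emit factor 2: 'ef' (i=1, period=2)
emit factor 3: 'b' (i=3, period=1)
emit factor 4: 'afbeebagc' (i=4, period=9)
emit factor 5: 'ac' (i=13, period=2)
emit factor 6: 'abdaef' (i=15, period=6)
emit factor 7: 'aadbadefbcg' (i=21, period=11)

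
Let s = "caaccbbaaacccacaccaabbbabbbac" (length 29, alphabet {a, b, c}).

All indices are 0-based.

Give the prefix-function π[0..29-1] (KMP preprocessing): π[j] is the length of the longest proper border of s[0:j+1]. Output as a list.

[0, 0, 0, 1, 1, 0, 0, 0, 0, 0, 1, 1, 1, 2, 1, 2, 1, 1, 2, 3, 0, 0, 0, 0, 0, 0, 0, 0, 1]

π[0] = 0
j=1 s[j]='a': π[1]=0 (border '')
j=2 s[j]='a': π[2]=0 (border '')
j=3 s[j]='c': π[3]=1 (border 'c')
j=4 s[j]='c': k: 1→0; π[4]=1 (border 'c')
j=5 s[j]='b': k: 1→0; π[5]=0 (border '')
j=6 s[j]='b': π[6]=0 (border '')
j=7 s[j]='a': π[7]=0 (border '')
j=8 s[j]='a': π[8]=0 (border '')
j=9 s[j]='a': π[9]=0 (border '')
j=10 s[j]='c': π[10]=1 (border 'c')
j=11 s[j]='c': k: 1→0; π[11]=1 (border 'c')
j=12 s[j]='c': k: 1→0; π[12]=1 (border 'c')
j=13 s[j]='a': π[13]=2 (border 'ca')
j=14 s[j]='c': k: 2→0; π[14]=1 (border 'c')
j=15 s[j]='a': π[15]=2 (border 'ca')
j=16 s[j]='c': k: 2→0; π[16]=1 (border 'c')
j=17 s[j]='c': k: 1→0; π[17]=1 (border 'c')
j=18 s[j]='a': π[18]=2 (border 'ca')
j=19 s[j]='a': π[19]=3 (border 'caa')
j=20 s[j]='b': k: 3→0; π[20]=0 (border '')
j=21 s[j]='b': π[21]=0 (border '')
j=22 s[j]='b': π[22]=0 (border '')
j=23 s[j]='a': π[23]=0 (border '')
j=24 s[j]='b': π[24]=0 (border '')
j=25 s[j]='b': π[25]=0 (border '')
j=26 s[j]='b': π[26]=0 (border '')
j=27 s[j]='a': π[27]=0 (border '')
j=28 s[j]='c': π[28]=1 (border 'c')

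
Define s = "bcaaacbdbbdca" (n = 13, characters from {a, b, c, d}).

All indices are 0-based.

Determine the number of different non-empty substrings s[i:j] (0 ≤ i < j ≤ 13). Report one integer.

rank→(start, suffix):
  0 → (12, 'a')
  1 → (2, 'aaacbdbbdca')
  2 → (3, 'aacbdbbdca')
  3 → (4, 'acbdbbdca')
  4 → (8, 'bbdca')
  5 → (0, 'bcaaacbdbbdca')
  6 → (6, 'bdbbdca')
  7 → (9, 'bdca')
  8 → (11, 'ca')
  9 → (1, 'caaacbdbbdca')
  10 → (5, 'cbdbbdca')
  11 → (7, 'dbbdca')
  12 → (10, 'dca')

SA = [12, 2, 3, 4, 8, 0, 6, 9, 11, 1, 5, 7, 10]
i: (SA[i-1],SA[i]) lcp shared
  1: (12,2) 1 'a'
  2: (2,3) 2 'aa'
  3: (3,4) 1 'a'
  4: (4,8) 0 ''
  5: (8,0) 1 'b'
  6: (0,6) 1 'b'
  7: (6,9) 2 'bd'
  8: (9,11) 0 ''
  9: (11,1) 2 'ca'
  10: (1,5) 1 'c'
  11: (5,7) 0 ''
  12: (7,10) 1 'd'

n(n+1)/2 = 13·14/2 = 91
Σ LCP = 0 + 1 + 2 + 1 + 0 + 1 + 1 + 2 + 0 + 2 + 1 + 0 + 1 = 12
distinct = 91 − 12 = 79

79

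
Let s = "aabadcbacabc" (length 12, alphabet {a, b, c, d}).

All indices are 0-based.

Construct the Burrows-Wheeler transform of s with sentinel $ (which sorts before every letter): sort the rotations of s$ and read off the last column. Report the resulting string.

c$acbbcaabada

rank  rotation       last
    0  $aabadcbacabc  c
    1  aabadcbacabc$  $
    2  abadcbacabc$a  a
    3  abc$aabadcbac  c
    4  acabc$aabadcb  b
    5  adcbacabc$aab  b
    6  bacabc$aabadc  c
    7  badcbacabc$aa  a
    8  bc$aabadcbaca  a
    9  c$aabadcbacab  b
   10  cabc$aabadcba  a
   11  cbacabc$aabad  d
   12  dcbacabc$aaba  a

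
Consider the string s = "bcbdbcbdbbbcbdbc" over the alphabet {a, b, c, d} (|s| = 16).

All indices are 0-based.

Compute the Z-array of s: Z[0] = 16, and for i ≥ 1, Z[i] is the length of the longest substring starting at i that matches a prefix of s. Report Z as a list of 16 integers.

Z[0]=16
i=1: fresh scan; Z[1]=0
i=2: fresh scan; Z[2]=1 extend→box=[2,3)
i=3: fresh scan; Z[3]=0
i=4: fresh scan; Z[4]=5 extend→box=[4,9)
i=5: min(r-i=4, Z[1]=0)=0; Z[5]=0
i=6: min(r-i=3, Z[2]=1)=1; Z[6]=1
i=7: min(r-i=2, Z[3]=0)=0; Z[7]=0
i=8: min(r-i=1, Z[4]=5)=1; Z[8]=1
i=9: fresh scan; Z[9]=1 extend→box=[9,10)
i=10: fresh scan; Z[10]=6 extend→box=[10,16)
i=11: min(r-i=5, Z[1]=0)=0; Z[11]=0
i=12: min(r-i=4, Z[2]=1)=1; Z[12]=1
i=13: min(r-i=3, Z[3]=0)=0; Z[13]=0
i=14: min(r-i=2, Z[4]=5)=2; Z[14]=2
i=15: min(r-i=1, Z[5]=0)=0; Z[15]=0

[16, 0, 1, 0, 5, 0, 1, 0, 1, 1, 6, 0, 1, 0, 2, 0]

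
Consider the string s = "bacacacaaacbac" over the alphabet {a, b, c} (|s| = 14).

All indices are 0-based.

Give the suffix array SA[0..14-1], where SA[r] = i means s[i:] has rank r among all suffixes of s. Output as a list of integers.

[7, 8, 12, 5, 3, 1, 9, 11, 0, 13, 6, 4, 2, 10]

rank | idx | suffix
   0 |   7 | aaacbac
   1 |   8 | aacbac
   2 |  12 | ac
   3 |   5 | acaaacbac
   4 |   3 | acacaaacbac
   5 |   1 | acacacaaacbac
   6 |   9 | acbac
   7 |  11 | bac
   8 |   0 | bacacacaaacbac
   9 |  13 | c
  10 |   6 | caaacbac
  11 |   4 | cacaaacbac
  12 |   2 | cacacaaacbac
  13 |  10 | cbac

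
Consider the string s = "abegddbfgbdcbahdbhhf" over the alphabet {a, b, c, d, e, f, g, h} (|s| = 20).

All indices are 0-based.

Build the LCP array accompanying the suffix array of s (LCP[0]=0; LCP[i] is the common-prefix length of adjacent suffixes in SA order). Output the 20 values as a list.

[0, 1, 0, 1, 1, 1, 1, 0, 0, 2, 1, 1, 0, 0, 1, 0, 1, 0, 1, 1]

rank | idx | suffix
   0 |   0 | abegddbfgbdcbahdbhhf
   1 |  13 | ahdbhhf
   2 |  12 | bahdbhhf
   3 |   9 | bdcbahdbhhf
   4 |   1 | begddbfgbdcbahdbhhf
   5 |   6 | bfgbdcbahdbhhf
   6 |  16 | bhhf
   7 |  11 | cbahdbhhf
   8 |   5 | dbfgbdcbahdbhhf
   9 |  15 | dbhhf
  10 |  10 | dcbahdbhhf
  11 |   4 | ddbfgbdcbahdbhhf
  12 |   2 | egddbfgbdcbahdbhhf
  13 |  19 | f
  14 |   7 | fgbdcbahdbhhf
  15 |   8 | gbdcbahdbhhf
  16 |   3 | gddbfgbdcbahdbhhf
  17 |  14 | hdbhhf
  18 |  18 | hf
  19 |  17 | hhf

SA = [0, 13, 12, 9, 1, 6, 16, 11, 5, 15, 10, 4, 2, 19, 7, 8, 3, 14, 18, 17]
[i] adj suffixes → lcp
  [1] 0/13 → 1 ('a')
  [2] 13/12 → 0 ('')
  [3] 12/9 → 1 ('b')
  [4] 9/1 → 1 ('b')
  [5] 1/6 → 1 ('b')
  [6] 6/16 → 1 ('b')
  [7] 16/11 → 0 ('')
  [8] 11/5 → 0 ('')
  [9] 5/15 → 2 ('db')
  [10] 15/10 → 1 ('d')
  [11] 10/4 → 1 ('d')
  [12] 4/2 → 0 ('')
  [13] 2/19 → 0 ('')
  [14] 19/7 → 1 ('f')
  [15] 7/8 → 0 ('')
  [16] 8/3 → 1 ('g')
  [17] 3/14 → 0 ('')
  [18] 14/18 → 1 ('h')
  [19] 18/17 → 1 ('h')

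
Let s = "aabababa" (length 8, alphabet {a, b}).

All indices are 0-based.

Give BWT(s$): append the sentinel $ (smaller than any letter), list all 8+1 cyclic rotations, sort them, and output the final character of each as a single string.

rank  rotation   last
    0  $aabababa  a
    1  a$aababab  b
    2  aabababa$  $
    3  aba$aabab  b
    4  ababa$aab  b
    5  abababa$a  a
    6  ba$aababa  a
    7  baba$aaba  a
    8  bababa$aa  a

ab$bbaaaa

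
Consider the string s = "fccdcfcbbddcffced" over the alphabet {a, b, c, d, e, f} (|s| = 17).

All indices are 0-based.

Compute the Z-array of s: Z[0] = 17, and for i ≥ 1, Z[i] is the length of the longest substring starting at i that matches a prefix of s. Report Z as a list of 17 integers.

[17, 0, 0, 0, 0, 2, 0, 0, 0, 0, 0, 0, 1, 2, 0, 0, 0]

Z[0]=17
i=1: outside box; Z[1]=0
i=2: outside box; Z[2]=0
i=3: outside box; Z[3]=0
i=4: outside box; Z[4]=0
i=5: outside box; Z[5]=2 extend→box=[5,7)
i=6: min(r-i=1, Z[1]=0)=0; Z[6]=0
i=7: outside box; Z[7]=0
i=8: outside box; Z[8]=0
i=9: outside box; Z[9]=0
i=10: outside box; Z[10]=0
i=11: outside box; Z[11]=0
i=12: outside box; Z[12]=1 extend→box=[12,13)
i=13: outside box; Z[13]=2 extend→box=[13,15)
i=14: min(r-i=1, Z[1]=0)=0; Z[14]=0
i=15: outside box; Z[15]=0
i=16: outside box; Z[16]=0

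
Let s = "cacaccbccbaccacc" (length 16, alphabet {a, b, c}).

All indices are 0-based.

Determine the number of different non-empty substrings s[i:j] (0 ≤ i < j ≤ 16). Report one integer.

108

sorted suffixes:
  #0 SA[0]=1  'acaccbccbaccacc'
  #1 SA[1]=13  'acc'
  #2 SA[2]=10  'accacc'
  #3 SA[3]=3  'accbccbaccacc'
  #4 SA[4]=9  'baccacc'
  #5 SA[5]=6  'bccbaccacc'
  #6 SA[6]=15  'c'
  #7 SA[7]=0  'cacaccbccbaccacc'
  #8 SA[8]=12  'cacc'
  #9 SA[9]=2  'caccbccbaccacc'
  #10 SA[10]=8  'cbaccacc'
  #11 SA[11]=5  'cbccbaccacc'
  #12 SA[12]=14  'cc'
  #13 SA[13]=11  'ccacc'
  #14 SA[14]=7  'ccbaccacc'
  #15 SA[15]=4  'ccbccbaccacc'

SA = [1, 13, 10, 3, 9, 6, 15, 0, 12, 2, 8, 5, 14, 11, 7, 4]
rank  pair      lcp
   1  s[1:],s[13:]  2  'ac'
   2  s[13:],s[10:]  3  'acc'
   3  s[10:],s[3:]  3  'acc'
   4  s[3:],s[9:]  0  ''
   5  s[9:],s[6:]  1  'b'
   6  s[6:],s[15:]  0  ''
   7  s[15:],s[0:]  1  'c'
   8  s[0:],s[12:]  3  'cac'
   9  s[12:],s[2:]  4  'cacc'
  10  s[2:],s[8:]  1  'c'
  11  s[8:],s[5:]  2  'cb'
  12  s[5:],s[14:]  1  'c'
  13  s[14:],s[11:]  2  'cc'
  14  s[11:],s[7:]  2  'cc'
  15  s[7:],s[4:]  3  'ccb'

n(n+1)/2 = 16·17/2 = 136
Σ LCP = 0 + 2 + 3 + 3 + 0 + 1 + 0 + 1 + 3 + 4 + 1 + 2 + 1 + 2 + 2 + 3 = 28
distinct = 136 − 28 = 108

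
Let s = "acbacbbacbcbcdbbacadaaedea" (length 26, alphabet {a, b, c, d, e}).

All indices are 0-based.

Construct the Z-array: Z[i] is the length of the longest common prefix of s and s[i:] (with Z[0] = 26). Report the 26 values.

[26, 0, 0, 3, 0, 0, 0, 3, 0, 0, 0, 0, 0, 0, 0, 0, 2, 0, 1, 0, 1, 1, 0, 0, 0, 1]

Z[0]=26
i=1: i≥r, start 0; Z[1]=0
i=2: i≥r, start 0; Z[2]=0
i=3: i≥r, start 0; Z[3]=3 extend→box=[3,6)
i=4: min(r-i=2, Z[1]=0)=0; Z[4]=0
i=5: min(r-i=1, Z[2]=0)=0; Z[5]=0
i=6: i≥r, start 0; Z[6]=0
i=7: i≥r, start 0; Z[7]=3 extend→box=[7,10)
i=8: min(r-i=2, Z[1]=0)=0; Z[8]=0
i=9: min(r-i=1, Z[2]=0)=0; Z[9]=0
i=10: i≥r, start 0; Z[10]=0
i=11: i≥r, start 0; Z[11]=0
i=12: i≥r, start 0; Z[12]=0
i=13: i≥r, start 0; Z[13]=0
i=14: i≥r, start 0; Z[14]=0
i=15: i≥r, start 0; Z[15]=0
i=16: i≥r, start 0; Z[16]=2 extend→box=[16,18)
i=17: min(r-i=1, Z[1]=0)=0; Z[17]=0
i=18: i≥r, start 0; Z[18]=1 extend→box=[18,19)
i=19: i≥r, start 0; Z[19]=0
i=20: i≥r, start 0; Z[20]=1 extend→box=[20,21)
i=21: i≥r, start 0; Z[21]=1 extend→box=[21,22)
i=22: i≥r, start 0; Z[22]=0
i=23: i≥r, start 0; Z[23]=0
i=24: i≥r, start 0; Z[24]=0
i=25: i≥r, start 0; Z[25]=1 extend→box=[25,26)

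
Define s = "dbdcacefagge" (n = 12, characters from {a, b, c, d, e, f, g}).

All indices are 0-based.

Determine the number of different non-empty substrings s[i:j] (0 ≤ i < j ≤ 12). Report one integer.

sorted suffixes:
  #0 SA[0]=4  'acefagge'
  #1 SA[1]=8  'agge'
  #2 SA[2]=1  'bdcacefagge'
  #3 SA[3]=3  'cacefagge'
  #4 SA[4]=5  'cefagge'
  #5 SA[5]=0  'dbdcacefagge'
  #6 SA[6]=2  'dcacefagge'
  #7 SA[7]=11  'e'
  #8 SA[8]=6  'efagge'
  #9 SA[9]=7  'fagge'
  #10 SA[10]=10  'ge'
  #11 SA[11]=9  'gge'

SA = [4, 8, 1, 3, 5, 0, 2, 11, 6, 7, 10, 9]
i: (SA[i-1],SA[i]) lcp shared
  1: (4,8) 1 'a'
  2: (8,1) 0 ''
  3: (1,3) 0 ''
  4: (3,5) 1 'c'
  5: (5,0) 0 ''
  6: (0,2) 1 'd'
  7: (2,11) 0 ''
  8: (11,6) 1 'e'
  9: (6,7) 0 ''
  10: (7,10) 0 ''
  11: (10,9) 1 'g'

n(n+1)/2 = 12·13/2 = 78
Σ LCP = 0 + 1 + 0 + 0 + 1 + 0 + 1 + 0 + 1 + 0 + 0 + 1 = 5
distinct = 78 − 5 = 73

73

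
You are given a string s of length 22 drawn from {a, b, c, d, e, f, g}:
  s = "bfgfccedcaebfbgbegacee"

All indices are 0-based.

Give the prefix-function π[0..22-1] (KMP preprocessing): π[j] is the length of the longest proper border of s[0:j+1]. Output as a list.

π[0] = 0
j=1 s[j]='f': π[1]=0 (border '')
j=2 s[j]='g': π[2]=0 (border '')
j=3 s[j]='f': π[3]=0 (border '')
j=4 s[j]='c': π[4]=0 (border '')
j=5 s[j]='c': π[5]=0 (border '')
j=6 s[j]='e': π[6]=0 (border '')
j=7 s[j]='d': π[7]=0 (border '')
j=8 s[j]='c': π[8]=0 (border '')
j=9 s[j]='a': π[9]=0 (border '')
j=10 s[j]='e': π[10]=0 (border '')
j=11 s[j]='b': π[11]=1 (border 'b')
j=12 s[j]='f': π[12]=2 (border 'bf')
j=13 s[j]='b': k: 2→0; π[13]=1 (border 'b')
j=14 s[j]='g': k: 1→0; π[14]=0 (border '')
j=15 s[j]='b': π[15]=1 (border 'b')
j=16 s[j]='e': k: 1→0; π[16]=0 (border '')
j=17 s[j]='g': π[17]=0 (border '')
j=18 s[j]='a': π[18]=0 (border '')
j=19 s[j]='c': π[19]=0 (border '')
j=20 s[j]='e': π[20]=0 (border '')
j=21 s[j]='e': π[21]=0 (border '')

[0, 0, 0, 0, 0, 0, 0, 0, 0, 0, 0, 1, 2, 1, 0, 1, 0, 0, 0, 0, 0, 0]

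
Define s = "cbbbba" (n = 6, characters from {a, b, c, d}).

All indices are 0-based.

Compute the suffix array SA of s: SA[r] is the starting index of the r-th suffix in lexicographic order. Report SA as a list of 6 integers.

rank | idx | suffix
   0 |   5 | a
   1 |   4 | ba
   2 |   3 | bba
   3 |   2 | bbba
   4 |   1 | bbbba
   5 |   0 | cbbbba

[5, 4, 3, 2, 1, 0]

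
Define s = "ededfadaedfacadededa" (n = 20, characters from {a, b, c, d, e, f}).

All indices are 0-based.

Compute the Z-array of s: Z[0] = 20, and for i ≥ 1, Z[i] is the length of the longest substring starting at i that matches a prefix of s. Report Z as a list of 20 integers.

[20, 0, 2, 0, 0, 0, 0, 0, 2, 0, 0, 0, 0, 0, 0, 4, 0, 2, 0, 0]

Z[0]=20
i=1: outside box; Z[1]=0
i=2: outside box; Z[2]=2 grow→box=[2,4)
i=3: min(r-i=1, Z[1]=0)=0; Z[3]=0
i=4: outside box; Z[4]=0
i=5: outside box; Z[5]=0
i=6: outside box; Z[6]=0
i=7: outside box; Z[7]=0
i=8: outside box; Z[8]=2 grow→box=[8,10)
i=9: min(r-i=1, Z[1]=0)=0; Z[9]=0
i=10: outside box; Z[10]=0
i=11: outside box; Z[11]=0
i=12: outside box; Z[12]=0
i=13: outside box; Z[13]=0
i=14: outside box; Z[14]=0
i=15: outside box; Z[15]=4 grow→box=[15,19)
i=16: min(r-i=3, Z[1]=0)=0; Z[16]=0
i=17: min(r-i=2, Z[2]=2)=2; Z[17]=2
i=18: min(r-i=1, Z[3]=0)=0; Z[18]=0
i=19: outside box; Z[19]=0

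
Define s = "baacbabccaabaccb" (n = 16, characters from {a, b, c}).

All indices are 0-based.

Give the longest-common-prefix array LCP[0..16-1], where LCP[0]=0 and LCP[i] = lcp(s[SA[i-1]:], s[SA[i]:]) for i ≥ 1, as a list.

[0, 2, 1, 2, 1, 2, 0, 1, 2, 2, 1, 0, 1, 2, 1, 2]

rank | idx | suffix
   0 |   9 | aabaccb
   1 |   1 | aacbabccaabaccb
   2 |  10 | abaccb
   3 |   5 | abccaabaccb
   4 |   2 | acbabccaabaccb
   5 |  12 | accb
   6 |  15 | b
   7 |   0 | baacbabccaabaccb
   8 |   4 | babccaabaccb
   9 |  11 | baccb
  10 |   6 | bccaabaccb
  11 |   8 | caabaccb
  12 |  14 | cb
  13 |   3 | cbabccaabaccb
  14 |   7 | ccaabaccb
  15 |  13 | ccb

SA = [9, 1, 10, 5, 2, 12, 15, 0, 4, 11, 6, 8, 14, 3, 7, 13]
i: (SA[i-1],SA[i]) lcp shared
  1: (9,1) 2 'aa'
  2: (1,10) 1 'a'
  3: (10,5) 2 'ab'
  4: (5,2) 1 'a'
  5: (2,12) 2 'ac'
  6: (12,15) 0 ''
  7: (15,0) 1 'b'
  8: (0,4) 2 'ba'
  9: (4,11) 2 'ba'
  10: (11,6) 1 'b'
  11: (6,8) 0 ''
  12: (8,14) 1 'c'
  13: (14,3) 2 'cb'
  14: (3,7) 1 'c'
  15: (7,13) 2 'cc'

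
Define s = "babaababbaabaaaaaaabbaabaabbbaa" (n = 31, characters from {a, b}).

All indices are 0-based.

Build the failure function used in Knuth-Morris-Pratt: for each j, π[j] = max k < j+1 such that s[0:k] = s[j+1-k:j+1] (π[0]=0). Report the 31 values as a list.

[0, 0, 1, 2, 0, 1, 2, 3, 1, 2, 0, 1, 2, 0, 0, 0, 0, 0, 0, 1, 1, 2, 0, 1, 2, 0, 1, 1, 1, 2, 0]

π[0] = 0
j=1 s[j]='a': π[1]=0 (border '')
j=2 s[j]='b': π[2]=1 (border 'b')
j=3 s[j]='a': π[3]=2 (border 'ba')
j=4 s[j]='a': k: 2→0; π[4]=0 (border '')
j=5 s[j]='b': π[5]=1 (border 'b')
j=6 s[j]='a': π[6]=2 (border 'ba')
j=7 s[j]='b': π[7]=3 (border 'bab')
j=8 s[j]='b': k: 3→1→0; π[8]=1 (border 'b')
j=9 s[j]='a': π[9]=2 (border 'ba')
j=10 s[j]='a': k: 2→0; π[10]=0 (border '')
j=11 s[j]='b': π[11]=1 (border 'b')
j=12 s[j]='a': π[12]=2 (border 'ba')
j=13 s[j]='a': k: 2→0; π[13]=0 (border '')
j=14 s[j]='a': π[14]=0 (border '')
j=15 s[j]='a': π[15]=0 (border '')
j=16 s[j]='a': π[16]=0 (border '')
j=17 s[j]='a': π[17]=0 (border '')
j=18 s[j]='a': π[18]=0 (border '')
j=19 s[j]='b': π[19]=1 (border 'b')
j=20 s[j]='b': k: 1→0; π[20]=1 (border 'b')
j=21 s[j]='a': π[21]=2 (border 'ba')
j=22 s[j]='a': k: 2→0; π[22]=0 (border '')
j=23 s[j]='b': π[23]=1 (border 'b')
j=24 s[j]='a': π[24]=2 (border 'ba')
j=25 s[j]='a': k: 2→0; π[25]=0 (border '')
j=26 s[j]='b': π[26]=1 (border 'b')
j=27 s[j]='b': k: 1→0; π[27]=1 (border 'b')
j=28 s[j]='b': k: 1→0; π[28]=1 (border 'b')
j=29 s[j]='a': π[29]=2 (border 'ba')
j=30 s[j]='a': k: 2→0; π[30]=0 (border '')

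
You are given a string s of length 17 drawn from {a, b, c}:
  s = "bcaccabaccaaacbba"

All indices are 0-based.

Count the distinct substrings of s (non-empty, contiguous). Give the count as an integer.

129

rank | idx | suffix
   0 |  16 | a
   1 |  10 | aaacbba
   2 |  11 | aacbba
   3 |   5 | abaccaaacbba
   4 |  12 | acbba
   5 |   7 | accaaacbba
   6 |   2 | accabaccaaacbba
   7 |  15 | ba
   8 |   6 | baccaaacbba
   9 |  14 | bba
  10 |   0 | bcaccabaccaaacbba
  11 |   9 | caaacbba
  12 |   4 | cabaccaaacbba
  13 |   1 | caccabaccaaacbba
  14 |  13 | cbba
  15 |   8 | ccaaacbba
  16 |   3 | ccabaccaaacbba

SA = [16, 10, 11, 5, 12, 7, 2, 15, 6, 14, 0, 9, 4, 1, 13, 8, 3]
[i] adj suffixes → lcp
  [1] 16/10 → 1 ('a')
  [2] 10/11 → 2 ('aa')
  [3] 11/5 → 1 ('a')
  [4] 5/12 → 1 ('a')
  [5] 12/7 → 2 ('ac')
  [6] 7/2 → 4 ('acca')
  [7] 2/15 → 0 ('')
  [8] 15/6 → 2 ('ba')
  [9] 6/14 → 1 ('b')
  [10] 14/0 → 1 ('b')
  [11] 0/9 → 0 ('')
  [12] 9/4 → 2 ('ca')
  [13] 4/1 → 2 ('ca')
  [14] 1/13 → 1 ('c')
  [15] 13/8 → 1 ('c')
  [16] 8/3 → 3 ('cca')

n(n+1)/2 = 17·18/2 = 153
Σ LCP = 0 + 1 + 2 + 1 + 1 + 2 + 4 + 0 + 2 + 1 + 1 + 0 + 2 + 2 + 1 + 1 + 3 = 24
distinct = 153 − 24 = 129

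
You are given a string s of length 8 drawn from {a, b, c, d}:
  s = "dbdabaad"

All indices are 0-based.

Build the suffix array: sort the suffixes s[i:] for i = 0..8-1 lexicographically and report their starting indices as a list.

[5, 3, 6, 4, 1, 7, 2, 0]

rank | idx | suffix
   0 |   5 | aad
   1 |   3 | abaad
   2 |   6 | ad
   3 |   4 | baad
   4 |   1 | bdabaad
   5 |   7 | d
   6 |   2 | dabaad
   7 |   0 | dbdabaad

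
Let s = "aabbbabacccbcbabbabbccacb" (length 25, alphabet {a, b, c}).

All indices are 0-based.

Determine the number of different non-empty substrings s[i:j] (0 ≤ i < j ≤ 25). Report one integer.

rank→(start, suffix):
  0 → (0, 'aabbbabacccbcbabbabbccacb')
  1 → (5, 'abacccbcbabbabbccacb')
  2 → (14, 'abbabbccacb')
  3 → (1, 'abbbabacccbcbabbabbccacb')
  4 → (17, 'abbccacb')
  5 → (22, 'acb')
  6 → (7, 'acccbcbabbabbccacb')
  7 → (24, 'b')
  8 → (4, 'babacccbcbabbabbccacb')
  9 → (13, 'babbabbccacb')
  10 → (16, 'babbccacb')
  11 → (6, 'bacccbcbabbabbccacb')
  12 → (3, 'bbabacccbcbabbabbccacb')
  13 → (15, 'bbabbccacb')
  14 → (2, 'bbbabacccbcbabbabbccacb')
  15 → (18, 'bbccacb')
  16 → (11, 'bcbabbabbccacb')
  17 → (19, 'bccacb')
  18 → (21, 'cacb')
  19 → (23, 'cb')
  20 → (12, 'cbabbabbccacb')
  21 → (10, 'cbcbabbabbccacb')
  22 → (20, 'ccacb')
  23 → (9, 'ccbcbabbabbccacb')
  24 → (8, 'cccbcbabbabbccacb')

SA = [0, 5, 14, 1, 17, 22, 7, 24, 4, 13, 16, 6, 3, 15, 2, 18, 11, 19, 21, 23, 12, 10, 20, 9, 8]
i: (SA[i-1],SA[i]) lcp shared
  1: (0,5) 1 'a'
  2: (5,14) 2 'ab'
  3: (14,1) 3 'abb'
  4: (1,17) 3 'abb'
  5: (17,22) 1 'a'
  6: (22,7) 2 'ac'
  7: (7,24) 0 ''
  8: (24,4) 1 'b'
  9: (4,13) 3 'bab'
  10: (13,16) 4 'babb'
  11: (16,6) 2 'ba'
  12: (6,3) 1 'b'
  13: (3,15) 4 'bbab'
  14: (15,2) 2 'bb'
  15: (2,18) 2 'bb'
  16: (18,11) 1 'b'
  17: (11,19) 2 'bc'
  18: (19,21) 0 ''
  19: (21,23) 1 'c'
  20: (23,12) 2 'cb'
  21: (12,10) 2 'cb'
  22: (10,20) 1 'c'
  23: (20,9) 2 'cc'
  24: (9,8) 2 'cc'

n(n+1)/2 = 25·26/2 = 325
Σ LCP = 0 + 1 + 2 + 3 + 3 + 1 + 2 + 0 + 1 + 3 + 4 + 2 + 1 + 4 + 2 + 2 + 1 + 2 + 0 + 1 + 2 + 2 + 1 + 2 + 2 = 44
distinct = 325 − 44 = 281

281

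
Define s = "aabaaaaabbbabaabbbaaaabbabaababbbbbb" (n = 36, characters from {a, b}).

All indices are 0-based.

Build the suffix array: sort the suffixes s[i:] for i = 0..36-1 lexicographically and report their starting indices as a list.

rank | idx | suffix
   0 |   3 | aaaaabbbabaabbbaaaabbabaababbbbbb
   1 |  18 | aaaabbabaababbbbbb
   2 |   4 | aaaabbbabaabbbaaaabbabaababbbbbb
   3 |  19 | aaabbabaababbbbbb
   4 |   5 | aaabbbabaabbbaaaabbabaababbbbbb
   5 |   0 | aabaaaaabbbabaabbbaaaabbabaababbbbbb
   6 |  26 | aababbbbbb
   7 |  20 | aabbabaababbbbbb
   8 |  13 | aabbbaaaabbabaababbbbbb
   9 |   6 | aabbbabaabbbaaaabbabaababbbbbb
  10 |   1 | abaaaaabbbabaabbbaaaabbabaababbbbbb
  11 |  24 | abaababbbbbb
  12 |  11 | abaabbbaaaabbabaababbbbbb
  13 |  27 | ababbbbbb
  14 |  21 | abbabaababbbbbb
  15 |  14 | abbbaaaabbabaababbbbbb
  16 |   7 | abbbabaabbbaaaabbabaababbbbbb
  17 |  29 | abbbbbb
  18 |  35 | b
  19 |   2 | baaaaabbbabaabbbaaaabbabaababbbbbb
  20 |  17 | baaaabbabaababbbbbb
  21 |  25 | baababbbbbb
  22 |  12 | baabbbaaaabbabaababbbbbb
  23 |  23 | babaababbbbbb
  24 |  10 | babaabbbaaaabbabaababbbbbb
  25 |  28 | babbbbbb
  26 |  34 | bb
  27 |  16 | bbaaaabbabaababbbbbb
  28 |  22 | bbabaababbbbbb
  29 |   9 | bbabaabbbaaaabbabaababbbbbb
  30 |  33 | bbb
  31 |  15 | bbbaaaabbabaababbbbbb
  32 |   8 | bbbabaabbbaaaabbabaababbbbbb
  33 |  32 | bbbb
  34 |  31 | bbbbb
  35 |  30 | bbbbbb

[3, 18, 4, 19, 5, 0, 26, 20, 13, 6, 1, 24, 11, 27, 21, 14, 7, 29, 35, 2, 17, 25, 12, 23, 10, 28, 34, 16, 22, 9, 33, 15, 8, 32, 31, 30]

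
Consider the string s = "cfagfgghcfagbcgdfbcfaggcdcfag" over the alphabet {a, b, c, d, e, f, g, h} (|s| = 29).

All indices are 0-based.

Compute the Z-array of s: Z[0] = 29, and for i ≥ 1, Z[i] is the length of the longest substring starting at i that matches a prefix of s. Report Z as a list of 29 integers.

[29, 0, 0, 0, 0, 0, 0, 0, 4, 0, 0, 0, 0, 1, 0, 0, 0, 0, 4, 0, 0, 0, 0, 1, 0, 4, 0, 0, 0]

Z[0]=29
i=1: outside box; Z[1]=0
i=2: outside box; Z[2]=0
i=3: outside box; Z[3]=0
i=4: outside box; Z[4]=0
i=5: outside box; Z[5]=0
i=6: outside box; Z[6]=0
i=7: outside box; Z[7]=0
i=8: outside box; Z[8]=4 extend→box=[8,12)
i=9: min(r-i=3, Z[1]=0)=0; Z[9]=0
i=10: min(r-i=2, Z[2]=0)=0; Z[10]=0
i=11: min(r-i=1, Z[3]=0)=0; Z[11]=0
i=12: outside box; Z[12]=0
i=13: outside box; Z[13]=1 extend→box=[13,14)
i=14: outside box; Z[14]=0
i=15: outside box; Z[15]=0
i=16: outside box; Z[16]=0
i=17: outside box; Z[17]=0
i=18: outside box; Z[18]=4 extend→box=[18,22)
i=19: min(r-i=3, Z[1]=0)=0; Z[19]=0
i=20: min(r-i=2, Z[2]=0)=0; Z[20]=0
i=21: min(r-i=1, Z[3]=0)=0; Z[21]=0
i=22: outside box; Z[22]=0
i=23: outside box; Z[23]=1 extend→box=[23,24)
i=24: outside box; Z[24]=0
i=25: outside box; Z[25]=4 extend→box=[25,29)
i=26: min(r-i=3, Z[1]=0)=0; Z[26]=0
i=27: min(r-i=2, Z[2]=0)=0; Z[27]=0
i=28: min(r-i=1, Z[3]=0)=0; Z[28]=0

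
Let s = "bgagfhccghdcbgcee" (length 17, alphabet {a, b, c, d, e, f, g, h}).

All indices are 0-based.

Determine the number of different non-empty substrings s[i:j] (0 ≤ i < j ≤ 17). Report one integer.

143

sorted suffixes:
  #0 SA[0]=2  'agfhccghdcbgcee'
  #1 SA[1]=0  'bgagfhccghdcbgcee'
  #2 SA[2]=12  'bgcee'
  #3 SA[3]=11  'cbgcee'
  #4 SA[4]=6  'ccghdcbgcee'
  #5 SA[5]=14  'cee'
  #6 SA[6]=7  'cghdcbgcee'
  #7 SA[7]=10  'dcbgcee'
  #8 SA[8]=16  'e'
  #9 SA[9]=15  'ee'
  #10 SA[10]=4  'fhccghdcbgcee'
  #11 SA[11]=1  'gagfhccghdcbgcee'
  #12 SA[12]=13  'gcee'
  #13 SA[13]=3  'gfhccghdcbgcee'
  #14 SA[14]=8  'ghdcbgcee'
  #15 SA[15]=5  'hccghdcbgcee'
  #16 SA[16]=9  'hdcbgcee'

SA = [2, 0, 12, 11, 6, 14, 7, 10, 16, 15, 4, 1, 13, 3, 8, 5, 9]
rank  pair      lcp
   1  s[2:],s[0:]  0  ''
   2  s[0:],s[12:]  2  'bg'
   3  s[12:],s[11:]  0  ''
   4  s[11:],s[6:]  1  'c'
   5  s[6:],s[14:]  1  'c'
   6  s[14:],s[7:]  1  'c'
   7  s[7:],s[10:]  0  ''
   8  s[10:],s[16:]  0  ''
   9  s[16:],s[15:]  1  'e'
  10  s[15:],s[4:]  0  ''
  11  s[4:],s[1:]  0  ''
  12  s[1:],s[13:]  1  'g'
  13  s[13:],s[3:]  1  'g'
  14  s[3:],s[8:]  1  'g'
  15  s[8:],s[5:]  0  ''
  16  s[5:],s[9:]  1  'h'

n(n+1)/2 = 17·18/2 = 153
Σ LCP = 0 + 0 + 2 + 0 + 1 + 1 + 1 + 0 + 0 + 1 + 0 + 0 + 1 + 1 + 1 + 0 + 1 = 10
distinct = 153 − 10 = 143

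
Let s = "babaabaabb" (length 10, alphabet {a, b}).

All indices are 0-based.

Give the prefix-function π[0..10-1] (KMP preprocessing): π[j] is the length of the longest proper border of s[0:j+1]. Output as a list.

[0, 0, 1, 2, 0, 1, 2, 0, 1, 1]

π[0] = 0
j=1 s[j]='a': π[1]=0 (border '')
j=2 s[j]='b': π[2]=1 (border 'b')
j=3 s[j]='a': π[3]=2 (border 'ba')
j=4 s[j]='a': k: 2→0; π[4]=0 (border '')
j=5 s[j]='b': π[5]=1 (border 'b')
j=6 s[j]='a': π[6]=2 (border 'ba')
j=7 s[j]='a': k: 2→0; π[7]=0 (border '')
j=8 s[j]='b': π[8]=1 (border 'b')
j=9 s[j]='b': k: 1→0; π[9]=1 (border 'b')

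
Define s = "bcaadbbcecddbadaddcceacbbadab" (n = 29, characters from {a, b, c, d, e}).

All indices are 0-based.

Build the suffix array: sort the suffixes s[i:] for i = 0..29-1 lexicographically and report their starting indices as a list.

sorted suffixes:
  #0 SA[0]=2  'aadbbcecddbadaddcceacbbadab'
  #1 SA[1]=27  'ab'
  #2 SA[2]=21  'acbbadab'
  #3 SA[3]=25  'adab'
  #4 SA[4]=13  'adaddcceacbbadab'
  #5 SA[5]=3  'adbbcecddbadaddcceacbbadab'
  #6 SA[6]=15  'addcceacbbadab'
  #7 SA[7]=28  'b'
  #8 SA[8]=24  'badab'
  #9 SA[9]=12  'badaddcceacbbadab'
  #10 SA[10]=23  'bbadab'
  #11 SA[11]=5  'bbcecddbadaddcceacbbadab'
  #12 SA[12]=0  'bcaadbbcecddbadaddcceacbbadab'
  #13 SA[13]=6  'bcecddbadaddcceacbbadab'
  #14 SA[14]=1  'caadbbcecddbadaddcceacbbadab'
  #15 SA[15]=22  'cbbadab'
  #16 SA[16]=18  'cceacbbadab'
  #17 SA[17]=9  'cddbadaddcceacbbadab'
  #18 SA[18]=19  'ceacbbadab'
  #19 SA[19]=7  'cecddbadaddcceacbbadab'
  #20 SA[20]=26  'dab'
  #21 SA[21]=14  'daddcceacbbadab'
  #22 SA[22]=11  'dbadaddcceacbbadab'
  #23 SA[23]=4  'dbbcecddbadaddcceacbbadab'
  #24 SA[24]=17  'dcceacbbadab'
  #25 SA[25]=10  'ddbadaddcceacbbadab'
  #26 SA[26]=16  'ddcceacbbadab'
  #27 SA[27]=20  'eacbbadab'
  #28 SA[28]=8  'ecddbadaddcceacbbadab'

[2, 27, 21, 25, 13, 3, 15, 28, 24, 12, 23, 5, 0, 6, 1, 22, 18, 9, 19, 7, 26, 14, 11, 4, 17, 10, 16, 20, 8]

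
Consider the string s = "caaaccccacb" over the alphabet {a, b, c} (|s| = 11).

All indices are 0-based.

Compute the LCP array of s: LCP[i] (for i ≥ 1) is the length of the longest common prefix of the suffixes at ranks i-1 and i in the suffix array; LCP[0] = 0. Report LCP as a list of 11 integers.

sorted suffixes:
  #0 SA[0]=1  'aaaccccacb'
  #1 SA[1]=2  'aaccccacb'
  #2 SA[2]=8  'acb'
  #3 SA[3]=3  'accccacb'
  #4 SA[4]=10  'b'
  #5 SA[5]=0  'caaaccccacb'
  #6 SA[6]=7  'cacb'
  #7 SA[7]=9  'cb'
  #8 SA[8]=6  'ccacb'
  #9 SA[9]=5  'cccacb'
  #10 SA[10]=4  'ccccacb'

SA = [1, 2, 8, 3, 10, 0, 7, 9, 6, 5, 4]
[i] adj suffixes → lcp
  [1] 1/2 → 2 ('aa')
  [2] 2/8 → 1 ('a')
  [3] 8/3 → 2 ('ac')
  [4] 3/10 → 0 ('')
  [5] 10/0 → 0 ('')
  [6] 0/7 → 2 ('ca')
  [7] 7/9 → 1 ('c')
  [8] 9/6 → 1 ('c')
  [9] 6/5 → 2 ('cc')
  [10] 5/4 → 3 ('ccc')

[0, 2, 1, 2, 0, 0, 2, 1, 1, 2, 3]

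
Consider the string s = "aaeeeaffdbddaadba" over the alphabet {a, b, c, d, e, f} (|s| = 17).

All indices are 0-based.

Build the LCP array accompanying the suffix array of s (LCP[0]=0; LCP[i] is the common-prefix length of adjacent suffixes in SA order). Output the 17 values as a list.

rank | idx | suffix
   0 |  16 | a
   1 |  12 | aadba
   2 |   0 | aaeeeaffdbddaadba
   3 |  13 | adba
   4 |   1 | aeeeaffdbddaadba
   5 |   5 | affdbddaadba
   6 |  15 | ba
   7 |   9 | bddaadba
   8 |  11 | daadba
   9 |  14 | dba
  10 |   8 | dbddaadba
  11 |  10 | ddaadba
  12 |   4 | eaffdbddaadba
  13 |   3 | eeaffdbddaadba
  14 |   2 | eeeaffdbddaadba
  15 |   7 | fdbddaadba
  16 |   6 | ffdbddaadba

SA = [16, 12, 0, 13, 1, 5, 15, 9, 11, 14, 8, 10, 4, 3, 2, 7, 6]
[i] adj suffixes → lcp
  [1] 16/12 → 1 ('a')
  [2] 12/0 → 2 ('aa')
  [3] 0/13 → 1 ('a')
  [4] 13/1 → 1 ('a')
  [5] 1/5 → 1 ('a')
  [6] 5/15 → 0 ('')
  [7] 15/9 → 1 ('b')
  [8] 9/11 → 0 ('')
  [9] 11/14 → 1 ('d')
  [10] 14/8 → 2 ('db')
  [11] 8/10 → 1 ('d')
  [12] 10/4 → 0 ('')
  [13] 4/3 → 1 ('e')
  [14] 3/2 → 2 ('ee')
  [15] 2/7 → 0 ('')
  [16] 7/6 → 1 ('f')

[0, 1, 2, 1, 1, 1, 0, 1, 0, 1, 2, 1, 0, 1, 2, 0, 1]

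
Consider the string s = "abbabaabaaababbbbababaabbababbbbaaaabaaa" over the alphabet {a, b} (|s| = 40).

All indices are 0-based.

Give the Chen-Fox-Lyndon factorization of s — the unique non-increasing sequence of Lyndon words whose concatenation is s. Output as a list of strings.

emit factor 1: 'abb' (i=0, period=3)
emit factor 2: 'ab' (i=3, period=2)
emit factor 3: 'aab' (i=5, period=3)
emit factor 4: 'aaababbbbababaabbababbbb' (i=8, period=24)
emit factor 5: 'aaaab' (i=32, period=5)
emit factor 6: 'a' (i=37, period=1)
emit factor 7: 'a' (i=38, period=1)
emit factor 8: 'a' (i=39, period=1)

["abb", "ab", "aab", "aaababbbbababaabbababbbb", "aaaab", "a", "a", "a"]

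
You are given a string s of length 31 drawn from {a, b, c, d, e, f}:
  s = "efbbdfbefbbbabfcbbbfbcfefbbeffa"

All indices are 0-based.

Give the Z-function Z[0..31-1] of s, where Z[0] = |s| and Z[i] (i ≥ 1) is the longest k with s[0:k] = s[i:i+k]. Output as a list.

[31, 0, 0, 0, 0, 0, 0, 4, 0, 0, 0, 0, 0, 0, 0, 0, 0, 0, 0, 0, 0, 0, 0, 4, 0, 0, 0, 2, 0, 0, 0]

Z[0]=31
i=1: i≥r, start 0; Z[1]=0
i=2: i≥r, start 0; Z[2]=0
i=3: i≥r, start 0; Z[3]=0
i=4: i≥r, start 0; Z[4]=0
i=5: i≥r, start 0; Z[5]=0
i=6: i≥r, start 0; Z[6]=0
i=7: i≥r, start 0; Z[7]=4 grow→box=[7,11)
i=8: min(r-i=3, Z[1]=0)=0; Z[8]=0
i=9: min(r-i=2, Z[2]=0)=0; Z[9]=0
i=10: min(r-i=1, Z[3]=0)=0; Z[10]=0
i=11: i≥r, start 0; Z[11]=0
i=12: i≥r, start 0; Z[12]=0
i=13: i≥r, start 0; Z[13]=0
i=14: i≥r, start 0; Z[14]=0
i=15: i≥r, start 0; Z[15]=0
i=16: i≥r, start 0; Z[16]=0
i=17: i≥r, start 0; Z[17]=0
i=18: i≥r, start 0; Z[18]=0
i=19: i≥r, start 0; Z[19]=0
i=20: i≥r, start 0; Z[20]=0
i=21: i≥r, start 0; Z[21]=0
i=22: i≥r, start 0; Z[22]=0
i=23: i≥r, start 0; Z[23]=4 grow→box=[23,27)
i=24: min(r-i=3, Z[1]=0)=0; Z[24]=0
i=25: min(r-i=2, Z[2]=0)=0; Z[25]=0
i=26: min(r-i=1, Z[3]=0)=0; Z[26]=0
i=27: i≥r, start 0; Z[27]=2 grow→box=[27,29)
i=28: min(r-i=1, Z[1]=0)=0; Z[28]=0
i=29: i≥r, start 0; Z[29]=0
i=30: i≥r, start 0; Z[30]=0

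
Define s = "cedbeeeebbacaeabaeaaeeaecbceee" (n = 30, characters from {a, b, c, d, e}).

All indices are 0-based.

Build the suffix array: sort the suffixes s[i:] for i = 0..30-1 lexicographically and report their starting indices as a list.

[18, 14, 10, 16, 12, 22, 19, 9, 15, 8, 25, 3, 11, 24, 0, 26, 2, 29, 17, 13, 21, 7, 23, 1, 28, 20, 6, 27, 5, 4]

rank | idx | suffix
   0 |  18 | aaeeaecbceee
   1 |  14 | abaeaaeeaecbceee
   2 |  10 | acaeabaeaaeeaecbceee
   3 |  16 | aeaaeeaecbceee
   4 |  12 | aeabaeaaeeaecbceee
   5 |  22 | aecbceee
   6 |  19 | aeeaecbceee
   7 |   9 | bacaeabaeaaeeaecbceee
   8 |  15 | baeaaeeaecbceee
   9 |   8 | bbacaeabaeaaeeaecbceee
  10 |  25 | bceee
  11 |   3 | beeeebbacaeabaeaaeeaecbceee
  12 |  11 | caeabaeaaeeaecbceee
  13 |  24 | cbceee
  14 |   0 | cedbeeeebbacaeabaeaaeeaecbceee
  15 |  26 | ceee
  16 |   2 | dbeeeebbacaeabaeaaeeaecbceee
  17 |  29 | e
  18 |  17 | eaaeeaecbceee
  19 |  13 | eabaeaaeeaecbceee
  20 |  21 | eaecbceee
  21 |   7 | ebbacaeabaeaaeeaecbceee
  22 |  23 | ecbceee
  23 |   1 | edbeeeebbacaeabaeaaeeaecbceee
  24 |  28 | ee
  25 |  20 | eeaecbceee
  26 |   6 | eebbacaeabaeaaeeaecbceee
  27 |  27 | eee
  28 |   5 | eeebbacaeabaeaaeeaecbceee
  29 |   4 | eeeebbacaeabaeaaeeaecbceee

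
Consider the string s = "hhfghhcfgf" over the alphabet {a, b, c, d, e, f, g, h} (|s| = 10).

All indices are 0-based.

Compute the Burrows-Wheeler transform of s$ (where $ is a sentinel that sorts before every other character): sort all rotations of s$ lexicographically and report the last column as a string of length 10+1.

rank  rotation     last
    0  $hhfghhcfgf  f
    1  cfgf$hhfghh  h
    2  f$hhfghhcfg  g
    3  fgf$hhfghhc  c
    4  fghhcfgf$hh  h
    5  gf$hhfghhcf  f
    6  ghhcfgf$hhf  f
    7  hcfgf$hhfgh  h
    8  hfghhcfgf$h  h
    9  hhcfgf$hhfg  g
   10  hhfghhcfgf$  $

fhgchffhhg$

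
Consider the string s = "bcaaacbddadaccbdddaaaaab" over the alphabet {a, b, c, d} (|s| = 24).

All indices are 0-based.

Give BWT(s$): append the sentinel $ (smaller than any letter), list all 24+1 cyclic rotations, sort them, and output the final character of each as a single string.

rank  rotation                   last
    0  $bcaaacbddadaccbdddaaaaab  b
    1  aaaaab$bcaaacbddadaccbddd  d
    2  aaaab$bcaaacbddadaccbddda  a
    3  aaab$bcaaacbddadaccbdddaa  a
    4  aaacbddadaccbdddaaaaab$bc  c
    5  aab$bcaaacbddadaccbdddaaa  a
    6  aacbddadaccbdddaaaaab$bca  a
    7  ab$bcaaacbddadaccbdddaaaa  a
    8  acbddadaccbdddaaaaab$bcaa  a
    9  accbdddaaaaab$bcaaacbddad  d
   10  adaccbdddaaaaab$bcaaacbdd  d
   11  b$bcaaacbddadaccbdddaaaaa  a
   12  bcaaacbddadaccbdddaaaaab$  $
   13  bddadaccbdddaaaaab$bcaaac  c
   14  bdddaaaaab$bcaaacbddadacc  c
   15  caaacbddadaccbdddaaaaab$b  b
   16  cbddadaccbdddaaaaab$bcaaa  a
   17  cbdddaaaaab$bcaaacbddadac  c
   18  ccbdddaaaaab$bcaaacbddada  a
   19  daaaaab$bcaaacbddadaccbdd  d
   20  daccbdddaaaaab$bcaaacbdda  a
   21  dadaccbdddaaaaab$bcaaacbd  d
   22  ddaaaaab$bcaaacbddadaccbd  d
   23  ddadaccbdddaaaaab$bcaaacb  b
   24  dddaaaaab$bcaaacbddadaccb  b

bdaacaaaadda$ccbacadaddbb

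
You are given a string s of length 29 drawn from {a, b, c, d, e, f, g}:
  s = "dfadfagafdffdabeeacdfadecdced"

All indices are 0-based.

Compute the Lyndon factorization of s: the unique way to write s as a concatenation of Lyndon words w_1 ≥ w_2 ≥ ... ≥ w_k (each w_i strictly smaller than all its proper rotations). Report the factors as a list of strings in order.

emit factor 1: 'df' (i=0, period=2)
emit factor 2: 'adfagafdffd' (i=2, period=11)
emit factor 3: 'abeeacdfadecdced' (i=13, period=16)

["df", "adfagafdffd", "abeeacdfadecdced"]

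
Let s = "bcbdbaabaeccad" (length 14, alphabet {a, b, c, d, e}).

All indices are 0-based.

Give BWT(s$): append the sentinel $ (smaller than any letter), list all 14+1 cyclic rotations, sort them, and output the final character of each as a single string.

rank  rotation         last
    0  $bcbdbaabaeccad  d
    1  aabaeccad$bcbdb  b
    2  abaeccad$bcbdba  a
    3  ad$bcbdbaabaecc  c
    4  aeccad$bcbdbaab  b
    5  baabaeccad$bcbd  d
    6  baeccad$bcbdbaa  a
    7  bcbdbaabaeccad$  $
    8  bdbaabaeccad$bc  c
    9  cad$bcbdbaabaec  c
   10  cbdbaabaeccad$b  b
   11  ccad$bcbdbaabae  e
   12  d$bcbdbaabaecca  a
   13  dbaabaeccad$bcb  b
   14  eccad$bcbdbaaba  a

dbacbda$ccbeaba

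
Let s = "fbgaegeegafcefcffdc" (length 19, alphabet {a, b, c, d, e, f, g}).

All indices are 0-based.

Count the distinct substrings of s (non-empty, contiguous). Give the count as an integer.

sorted suffixes:
  #0 SA[0]=3  'aegeegafcefcffdc'
  #1 SA[1]=9  'afcefcffdc'
  #2 SA[2]=1  'bgaegeegafcefcffdc'
  #3 SA[3]=18  'c'
  #4 SA[4]=11  'cefcffdc'
  #5 SA[5]=14  'cffdc'
  #6 SA[6]=17  'dc'
  #7 SA[7]=6  'eegafcefcffdc'
  #8 SA[8]=12  'efcffdc'
  #9 SA[9]=7  'egafcefcffdc'
  #10 SA[10]=4  'egeegafcefcffdc'
  #11 SA[11]=0  'fbgaegeegafcefcffdc'
  #12 SA[12]=10  'fcefcffdc'
  #13 SA[13]=13  'fcffdc'
  #14 SA[14]=16  'fdc'
  #15 SA[15]=15  'ffdc'
  #16 SA[16]=2  'gaegeegafcefcffdc'
  #17 SA[17]=8  'gafcefcffdc'
  #18 SA[18]=5  'geegafcefcffdc'

SA = [3, 9, 1, 18, 11, 14, 17, 6, 12, 7, 4, 0, 10, 13, 16, 15, 2, 8, 5]
rank  pair      lcp
   1  s[3:],s[9:]  1  'a'
   2  s[9:],s[1:]  0  ''
   3  s[1:],s[18:]  0  ''
   4  s[18:],s[11:]  1  'c'
   5  s[11:],s[14:]  1  'c'
   6  s[14:],s[17:]  0  ''
   7  s[17:],s[6:]  0  ''
   8  s[6:],s[12:]  1  'e'
   9  s[12:],s[7:]  1  'e'
  10  s[7:],s[4:]  2  'eg'
  11  s[4:],s[0:]  0  ''
  12  s[0:],s[10:]  1  'f'
  13  s[10:],s[13:]  2  'fc'
  14  s[13:],s[16:]  1  'f'
  15  s[16:],s[15:]  1  'f'
  16  s[15:],s[2:]  0  ''
  17  s[2:],s[8:]  2  'ga'
  18  s[8:],s[5:]  1  'g'

n(n+1)/2 = 19·20/2 = 190
Σ LCP = 0 + 1 + 0 + 0 + 1 + 1 + 0 + 0 + 1 + 1 + 2 + 0 + 1 + 2 + 1 + 1 + 0 + 2 + 1 = 15
distinct = 190 − 15 = 175

175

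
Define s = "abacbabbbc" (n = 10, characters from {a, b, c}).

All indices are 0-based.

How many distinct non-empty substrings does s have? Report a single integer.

sorted suffixes:
  #0 SA[0]=0  'abacbabbbc'
  #1 SA[1]=5  'abbbc'
  #2 SA[2]=2  'acbabbbc'
  #3 SA[3]=4  'babbbc'
  #4 SA[4]=1  'bacbabbbc'
  #5 SA[5]=6  'bbbc'
  #6 SA[6]=7  'bbc'
  #7 SA[7]=8  'bc'
  #8 SA[8]=9  'c'
  #9 SA[9]=3  'cbabbbc'

SA = [0, 5, 2, 4, 1, 6, 7, 8, 9, 3]
rank  pair      lcp
   1  s[0:],s[5:]  2  'ab'
   2  s[5:],s[2:]  1  'a'
   3  s[2:],s[4:]  0  ''
   4  s[4:],s[1:]  2  'ba'
   5  s[1:],s[6:]  1  'b'
   6  s[6:],s[7:]  2  'bb'
   7  s[7:],s[8:]  1  'b'
   8  s[8:],s[9:]  0  ''
   9  s[9:],s[3:]  1  'c'

n(n+1)/2 = 10·11/2 = 55
Σ LCP = 0 + 2 + 1 + 0 + 2 + 1 + 2 + 1 + 0 + 1 = 10
distinct = 55 − 10 = 45

45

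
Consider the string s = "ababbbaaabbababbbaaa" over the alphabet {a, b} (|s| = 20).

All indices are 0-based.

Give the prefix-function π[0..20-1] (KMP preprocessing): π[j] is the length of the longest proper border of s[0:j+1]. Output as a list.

[0, 0, 1, 2, 0, 0, 1, 1, 1, 2, 0, 1, 2, 3, 4, 5, 6, 7, 8, 9]

π[0] = 0
j=1 s[j]='b': π[1]=0 (border '')
j=2 s[j]='a': π[2]=1 (border 'a')
j=3 s[j]='b': π[3]=2 (border 'ab')
j=4 s[j]='b': k: 2→0; π[4]=0 (border '')
j=5 s[j]='b': π[5]=0 (border '')
j=6 s[j]='a': π[6]=1 (border 'a')
j=7 s[j]='a': k: 1→0; π[7]=1 (border 'a')
j=8 s[j]='a': k: 1→0; π[8]=1 (border 'a')
j=9 s[j]='b': π[9]=2 (border 'ab')
j=10 s[j]='b': k: 2→0; π[10]=0 (border '')
j=11 s[j]='a': π[11]=1 (border 'a')
j=12 s[j]='b': π[12]=2 (border 'ab')
j=13 s[j]='a': π[13]=3 (border 'aba')
j=14 s[j]='b': π[14]=4 (border 'abab')
j=15 s[j]='b': π[15]=5 (border 'ababb')
j=16 s[j]='b': π[16]=6 (border 'ababbb')
j=17 s[j]='a': π[17]=7 (border 'ababbba')
j=18 s[j]='a': π[18]=8 (border 'ababbbaa')
j=19 s[j]='a': π[19]=9 (border 'ababbbaaa')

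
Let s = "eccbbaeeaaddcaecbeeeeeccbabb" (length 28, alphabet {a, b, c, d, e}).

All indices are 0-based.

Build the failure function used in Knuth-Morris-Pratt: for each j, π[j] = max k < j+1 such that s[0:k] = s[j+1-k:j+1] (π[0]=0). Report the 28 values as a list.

π[0] = 0
j=1 s[j]='c': π[1]=0 (border '')
j=2 s[j]='c': π[2]=0 (border '')
j=3 s[j]='b': π[3]=0 (border '')
j=4 s[j]='b': π[4]=0 (border '')
j=5 s[j]='a': π[5]=0 (border '')
j=6 s[j]='e': π[6]=1 (border 'e')
j=7 s[j]='e': k: 1→0; π[7]=1 (border 'e')
j=8 s[j]='a': k: 1→0; π[8]=0 (border '')
j=9 s[j]='a': π[9]=0 (border '')
j=10 s[j]='d': π[10]=0 (border '')
j=11 s[j]='d': π[11]=0 (border '')
j=12 s[j]='c': π[12]=0 (border '')
j=13 s[j]='a': π[13]=0 (border '')
j=14 s[j]='e': π[14]=1 (border 'e')
j=15 s[j]='c': π[15]=2 (border 'ec')
j=16 s[j]='b': k: 2→0; π[16]=0 (border '')
j=17 s[j]='e': π[17]=1 (border 'e')
j=18 s[j]='e': k: 1→0; π[18]=1 (border 'e')
j=19 s[j]='e': k: 1→0; π[19]=1 (border 'e')
j=20 s[j]='e': k: 1→0; π[20]=1 (border 'e')
j=21 s[j]='e': k: 1→0; π[21]=1 (border 'e')
j=22 s[j]='c': π[22]=2 (border 'ec')
j=23 s[j]='c': π[23]=3 (border 'ecc')
j=24 s[j]='b': π[24]=4 (border 'eccb')
j=25 s[j]='a': k: 4→0; π[25]=0 (border '')
j=26 s[j]='b': π[26]=0 (border '')
j=27 s[j]='b': π[27]=0 (border '')

[0, 0, 0, 0, 0, 0, 1, 1, 0, 0, 0, 0, 0, 0, 1, 2, 0, 1, 1, 1, 1, 1, 2, 3, 4, 0, 0, 0]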